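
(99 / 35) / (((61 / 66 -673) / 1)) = -6534 / 1552495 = -0.00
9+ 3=12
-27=-27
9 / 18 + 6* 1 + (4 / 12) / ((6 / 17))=67 / 9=7.44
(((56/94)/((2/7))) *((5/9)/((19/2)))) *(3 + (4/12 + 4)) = 21560/24111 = 0.89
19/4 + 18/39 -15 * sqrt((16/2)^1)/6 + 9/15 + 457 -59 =104991/260 -5 * sqrt(2) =396.74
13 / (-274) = -13 / 274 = -0.05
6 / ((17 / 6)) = 36 / 17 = 2.12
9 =9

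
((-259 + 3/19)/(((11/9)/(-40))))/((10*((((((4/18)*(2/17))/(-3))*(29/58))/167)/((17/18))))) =-6408650718/209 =-30663400.56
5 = 5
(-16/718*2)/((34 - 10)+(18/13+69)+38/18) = -936/2026555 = -0.00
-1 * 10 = -10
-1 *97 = -97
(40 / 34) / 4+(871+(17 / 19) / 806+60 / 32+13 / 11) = 10015590769 / 11454872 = 874.35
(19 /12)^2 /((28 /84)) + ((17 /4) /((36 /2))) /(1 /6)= 143 /16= 8.94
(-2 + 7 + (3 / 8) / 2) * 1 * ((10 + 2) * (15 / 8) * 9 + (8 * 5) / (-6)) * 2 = 97525 / 48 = 2031.77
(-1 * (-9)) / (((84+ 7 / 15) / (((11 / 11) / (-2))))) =-0.05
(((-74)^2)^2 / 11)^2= 899194740203776 / 121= 7431361489287.40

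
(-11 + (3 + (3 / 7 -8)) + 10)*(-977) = 38103 / 7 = 5443.29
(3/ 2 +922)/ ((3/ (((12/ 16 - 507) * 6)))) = -3740175/ 4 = -935043.75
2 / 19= 0.11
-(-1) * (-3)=-3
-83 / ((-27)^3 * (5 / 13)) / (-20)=-1079 / 1968300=-0.00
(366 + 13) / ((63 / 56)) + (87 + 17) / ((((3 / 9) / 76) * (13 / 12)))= 200024 / 9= 22224.89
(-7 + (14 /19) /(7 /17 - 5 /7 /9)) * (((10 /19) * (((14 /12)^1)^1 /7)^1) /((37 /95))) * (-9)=1213275 /125134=9.70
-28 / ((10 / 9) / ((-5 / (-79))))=-126 / 79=-1.59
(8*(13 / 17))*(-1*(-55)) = 5720 / 17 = 336.47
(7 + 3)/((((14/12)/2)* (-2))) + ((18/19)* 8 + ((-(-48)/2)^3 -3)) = 13820.01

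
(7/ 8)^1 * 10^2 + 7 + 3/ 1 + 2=199/ 2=99.50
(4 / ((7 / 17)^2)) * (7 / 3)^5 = 396508 / 243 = 1631.72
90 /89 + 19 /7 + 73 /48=156887 /29904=5.25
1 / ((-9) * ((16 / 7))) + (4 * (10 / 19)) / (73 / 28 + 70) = -109109 / 5562288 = -0.02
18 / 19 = 0.95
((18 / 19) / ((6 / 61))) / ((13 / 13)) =183 / 19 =9.63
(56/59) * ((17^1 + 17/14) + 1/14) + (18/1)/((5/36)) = 43352/295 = 146.96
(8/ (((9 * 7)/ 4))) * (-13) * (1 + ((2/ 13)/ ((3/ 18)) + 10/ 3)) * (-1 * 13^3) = 14412320/ 189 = 76255.66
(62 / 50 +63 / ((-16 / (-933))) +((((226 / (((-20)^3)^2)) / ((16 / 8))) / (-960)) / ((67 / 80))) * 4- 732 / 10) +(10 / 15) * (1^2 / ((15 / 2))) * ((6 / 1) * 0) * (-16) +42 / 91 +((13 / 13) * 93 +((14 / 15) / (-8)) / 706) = 218137700452121443 / 59032896000000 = 3695.19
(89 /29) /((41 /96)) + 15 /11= 111819 /13079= 8.55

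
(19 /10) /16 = 19 /160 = 0.12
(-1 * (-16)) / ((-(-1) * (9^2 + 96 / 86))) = 688 / 3531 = 0.19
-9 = -9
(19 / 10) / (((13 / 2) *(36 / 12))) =19 / 195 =0.10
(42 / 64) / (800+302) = 0.00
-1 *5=-5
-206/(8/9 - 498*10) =927/22406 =0.04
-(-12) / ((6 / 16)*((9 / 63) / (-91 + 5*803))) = 878976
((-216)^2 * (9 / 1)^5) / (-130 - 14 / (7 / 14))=-1377495072 / 79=-17436646.48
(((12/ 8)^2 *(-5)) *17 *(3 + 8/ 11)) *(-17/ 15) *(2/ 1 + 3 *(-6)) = -142188/ 11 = -12926.18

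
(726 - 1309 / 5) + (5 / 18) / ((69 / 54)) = 53408 / 115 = 464.42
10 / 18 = 5 / 9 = 0.56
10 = 10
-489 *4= -1956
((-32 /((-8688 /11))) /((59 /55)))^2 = 1464100 /1026369369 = 0.00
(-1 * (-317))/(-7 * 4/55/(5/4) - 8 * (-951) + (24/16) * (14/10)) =174350/4185331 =0.04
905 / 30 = 181 / 6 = 30.17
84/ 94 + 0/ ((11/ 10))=42/ 47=0.89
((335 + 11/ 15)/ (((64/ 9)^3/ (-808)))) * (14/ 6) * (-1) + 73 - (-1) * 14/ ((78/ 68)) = 2947977047/ 1597440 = 1845.44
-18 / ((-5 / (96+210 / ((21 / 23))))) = 1173.60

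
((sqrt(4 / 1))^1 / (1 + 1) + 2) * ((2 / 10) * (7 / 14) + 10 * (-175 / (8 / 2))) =-6561 / 5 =-1312.20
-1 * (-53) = 53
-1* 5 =-5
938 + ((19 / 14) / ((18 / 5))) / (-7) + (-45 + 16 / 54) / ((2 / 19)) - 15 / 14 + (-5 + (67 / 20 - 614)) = -684391 / 6615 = -103.46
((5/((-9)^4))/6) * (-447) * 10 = -3725/6561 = -0.57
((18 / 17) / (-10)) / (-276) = 3 / 7820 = 0.00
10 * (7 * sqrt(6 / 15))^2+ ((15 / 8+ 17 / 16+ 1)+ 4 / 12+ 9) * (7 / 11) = 107947 / 528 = 204.45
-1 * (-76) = 76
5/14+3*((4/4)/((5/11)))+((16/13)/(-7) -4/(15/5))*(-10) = 8599/390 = 22.05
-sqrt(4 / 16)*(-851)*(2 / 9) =851 / 9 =94.56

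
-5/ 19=-0.26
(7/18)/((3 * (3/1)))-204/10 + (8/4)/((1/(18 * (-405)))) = -11826289/810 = -14600.36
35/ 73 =0.48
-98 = -98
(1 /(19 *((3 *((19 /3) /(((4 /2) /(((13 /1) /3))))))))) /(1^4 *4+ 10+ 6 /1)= 3 /46930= 0.00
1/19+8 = 153/19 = 8.05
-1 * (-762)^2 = -580644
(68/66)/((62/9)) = 51/341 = 0.15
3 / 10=0.30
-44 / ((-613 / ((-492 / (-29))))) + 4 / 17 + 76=23407008 / 302209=77.45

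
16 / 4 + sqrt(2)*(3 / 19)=3*sqrt(2) / 19 + 4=4.22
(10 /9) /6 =5 /27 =0.19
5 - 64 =-59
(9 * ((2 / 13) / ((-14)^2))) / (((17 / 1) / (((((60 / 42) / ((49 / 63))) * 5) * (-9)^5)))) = -225.35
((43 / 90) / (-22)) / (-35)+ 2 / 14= 0.14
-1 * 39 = -39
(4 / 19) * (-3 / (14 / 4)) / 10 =-12 / 665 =-0.02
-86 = -86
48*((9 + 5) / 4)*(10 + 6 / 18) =1736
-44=-44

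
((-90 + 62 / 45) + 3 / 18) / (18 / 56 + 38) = -111454 / 48285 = -2.31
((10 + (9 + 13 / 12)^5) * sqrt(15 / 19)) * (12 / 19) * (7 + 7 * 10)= 1997373294917 * sqrt(285) / 7485696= 4504529.99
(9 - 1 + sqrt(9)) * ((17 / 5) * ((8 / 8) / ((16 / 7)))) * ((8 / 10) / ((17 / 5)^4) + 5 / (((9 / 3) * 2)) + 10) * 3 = 83650721 / 157216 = 532.08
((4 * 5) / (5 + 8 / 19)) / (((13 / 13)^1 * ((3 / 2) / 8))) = 6080 / 309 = 19.68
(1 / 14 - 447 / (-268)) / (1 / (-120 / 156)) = -1255 / 938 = -1.34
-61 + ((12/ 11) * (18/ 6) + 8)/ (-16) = -2715/ 44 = -61.70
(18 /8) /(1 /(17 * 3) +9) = 0.25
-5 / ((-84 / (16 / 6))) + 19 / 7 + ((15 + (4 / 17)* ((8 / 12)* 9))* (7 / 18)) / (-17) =90947 / 36414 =2.50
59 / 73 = 0.81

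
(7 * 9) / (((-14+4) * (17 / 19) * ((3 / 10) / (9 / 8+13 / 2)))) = -178.96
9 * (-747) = -6723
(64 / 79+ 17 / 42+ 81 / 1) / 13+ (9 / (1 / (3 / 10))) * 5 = 427549 / 21567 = 19.82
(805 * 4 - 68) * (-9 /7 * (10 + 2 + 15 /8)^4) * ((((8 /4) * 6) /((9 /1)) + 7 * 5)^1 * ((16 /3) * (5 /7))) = -16298762956965 /784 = -20789238465.52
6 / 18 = 1 / 3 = 0.33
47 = 47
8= 8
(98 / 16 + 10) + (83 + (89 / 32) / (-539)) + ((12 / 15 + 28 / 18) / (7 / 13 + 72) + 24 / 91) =945938286277 / 9514945440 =99.42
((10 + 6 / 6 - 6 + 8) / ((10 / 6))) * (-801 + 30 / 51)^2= 7220867511 / 1445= 4997140.15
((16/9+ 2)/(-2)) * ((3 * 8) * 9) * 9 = -3672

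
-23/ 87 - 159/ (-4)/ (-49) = -18341/ 17052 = -1.08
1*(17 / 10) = 17 / 10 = 1.70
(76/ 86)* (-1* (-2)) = 76/ 43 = 1.77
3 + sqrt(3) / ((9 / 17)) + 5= 17 * sqrt(3) / 9 + 8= 11.27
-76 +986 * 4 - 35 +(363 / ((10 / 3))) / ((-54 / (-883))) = 336823 / 60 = 5613.72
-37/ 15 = -2.47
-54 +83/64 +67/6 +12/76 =-150949/3648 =-41.38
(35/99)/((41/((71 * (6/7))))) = 710/1353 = 0.52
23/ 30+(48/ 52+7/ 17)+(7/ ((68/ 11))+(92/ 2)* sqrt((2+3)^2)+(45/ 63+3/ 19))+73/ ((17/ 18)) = 549179093/ 1763580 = 311.40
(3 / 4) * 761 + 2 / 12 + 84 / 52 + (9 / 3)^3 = 599.53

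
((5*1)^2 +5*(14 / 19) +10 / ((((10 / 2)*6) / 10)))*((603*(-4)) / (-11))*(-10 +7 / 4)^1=-1100475 / 19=-57919.74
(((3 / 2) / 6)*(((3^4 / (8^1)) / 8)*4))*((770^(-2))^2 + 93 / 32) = 165504911158287 / 44995892480000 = 3.68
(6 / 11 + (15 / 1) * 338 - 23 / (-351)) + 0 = 19577629 / 3861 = 5070.61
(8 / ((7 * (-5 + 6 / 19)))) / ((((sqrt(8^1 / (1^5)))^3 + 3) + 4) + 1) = 19 / 4361 - 38 * sqrt(2) / 4361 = -0.01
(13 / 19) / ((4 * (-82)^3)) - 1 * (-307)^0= -41903981 / 41903968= -1.00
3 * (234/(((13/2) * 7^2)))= 108/49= 2.20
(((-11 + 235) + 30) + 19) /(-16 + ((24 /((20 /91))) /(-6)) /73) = -33215 /1977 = -16.80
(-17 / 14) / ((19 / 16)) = -136 / 133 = -1.02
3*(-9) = -27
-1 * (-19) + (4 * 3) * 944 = 11347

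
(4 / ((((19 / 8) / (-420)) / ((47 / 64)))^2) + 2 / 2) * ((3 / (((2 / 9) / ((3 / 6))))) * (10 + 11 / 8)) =29919608901 / 5776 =5179987.69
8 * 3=24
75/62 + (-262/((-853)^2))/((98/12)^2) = 131023605891/108313330958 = 1.21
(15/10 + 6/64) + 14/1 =499/32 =15.59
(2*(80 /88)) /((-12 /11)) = -5 /3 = -1.67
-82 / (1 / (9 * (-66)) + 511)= -48708 / 303533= -0.16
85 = 85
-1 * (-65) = 65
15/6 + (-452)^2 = 408613/2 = 204306.50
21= 21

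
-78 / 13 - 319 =-325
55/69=0.80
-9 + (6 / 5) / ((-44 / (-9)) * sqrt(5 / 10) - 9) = -256059 / 27965 - 1188 * sqrt(2) / 27965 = -9.22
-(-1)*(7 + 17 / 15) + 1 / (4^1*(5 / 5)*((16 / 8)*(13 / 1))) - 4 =6463 / 1560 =4.14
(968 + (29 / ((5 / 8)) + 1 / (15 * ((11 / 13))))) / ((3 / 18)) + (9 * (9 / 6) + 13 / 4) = 1342797 / 220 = 6103.62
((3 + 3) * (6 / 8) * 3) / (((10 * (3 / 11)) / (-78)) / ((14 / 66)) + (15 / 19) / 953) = -82.31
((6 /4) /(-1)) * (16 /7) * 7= -24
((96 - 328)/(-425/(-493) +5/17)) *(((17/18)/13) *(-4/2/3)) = 972196/100035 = 9.72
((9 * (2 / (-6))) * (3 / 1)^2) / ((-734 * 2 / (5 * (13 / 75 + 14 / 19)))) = 11673 / 139460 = 0.08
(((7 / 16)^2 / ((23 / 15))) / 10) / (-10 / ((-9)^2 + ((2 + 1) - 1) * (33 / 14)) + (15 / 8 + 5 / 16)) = 315 / 52256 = 0.01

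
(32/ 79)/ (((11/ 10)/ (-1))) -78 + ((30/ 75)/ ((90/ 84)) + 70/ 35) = -4952968/ 65175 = -75.99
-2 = -2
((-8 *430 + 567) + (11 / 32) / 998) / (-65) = 91752117 / 2075840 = 44.20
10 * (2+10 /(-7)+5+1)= 460 /7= 65.71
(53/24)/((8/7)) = 371/192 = 1.93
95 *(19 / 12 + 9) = 12065 / 12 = 1005.42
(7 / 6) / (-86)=-7 / 516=-0.01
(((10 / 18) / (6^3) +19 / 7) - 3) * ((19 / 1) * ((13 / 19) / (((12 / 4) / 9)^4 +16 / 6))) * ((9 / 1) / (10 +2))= -50089 / 48608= -1.03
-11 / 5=-2.20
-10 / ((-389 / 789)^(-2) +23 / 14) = -21184940 / 12195677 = -1.74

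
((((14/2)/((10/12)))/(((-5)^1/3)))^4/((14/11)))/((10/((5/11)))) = 9001692/390625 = 23.04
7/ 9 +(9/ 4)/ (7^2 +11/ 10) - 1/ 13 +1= 68221/ 39078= 1.75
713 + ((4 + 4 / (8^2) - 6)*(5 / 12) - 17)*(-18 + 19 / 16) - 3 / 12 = 3109279 / 3072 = 1012.14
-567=-567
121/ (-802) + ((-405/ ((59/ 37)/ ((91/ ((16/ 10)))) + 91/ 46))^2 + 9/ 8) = 3895934743154373125/ 95605305826312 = 40750.19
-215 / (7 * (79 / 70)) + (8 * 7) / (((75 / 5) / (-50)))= -50690 / 237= -213.88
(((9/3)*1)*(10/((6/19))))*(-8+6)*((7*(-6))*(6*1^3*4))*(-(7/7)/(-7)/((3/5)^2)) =76000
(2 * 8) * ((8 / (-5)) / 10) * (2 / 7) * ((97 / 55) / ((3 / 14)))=-24832 / 4125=-6.02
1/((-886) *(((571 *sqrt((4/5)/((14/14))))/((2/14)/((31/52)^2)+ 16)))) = -27584 *sqrt(5)/1701614831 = -0.00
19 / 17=1.12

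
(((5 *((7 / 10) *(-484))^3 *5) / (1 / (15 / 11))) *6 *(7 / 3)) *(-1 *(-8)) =-148486445184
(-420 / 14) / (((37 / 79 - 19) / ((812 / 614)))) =80185 / 37454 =2.14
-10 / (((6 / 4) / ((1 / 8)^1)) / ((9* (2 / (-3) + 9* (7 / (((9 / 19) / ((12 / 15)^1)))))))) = -793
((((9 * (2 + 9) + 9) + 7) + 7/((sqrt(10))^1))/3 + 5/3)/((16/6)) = 7 * sqrt(10)/80 + 15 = 15.28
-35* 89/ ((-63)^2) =-445/ 567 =-0.78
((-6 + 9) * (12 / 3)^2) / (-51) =-0.94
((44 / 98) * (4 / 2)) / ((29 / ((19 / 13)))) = 836 / 18473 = 0.05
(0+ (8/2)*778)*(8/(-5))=-24896/5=-4979.20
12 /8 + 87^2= 15141 /2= 7570.50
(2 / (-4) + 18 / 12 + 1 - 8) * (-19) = 114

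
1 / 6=0.17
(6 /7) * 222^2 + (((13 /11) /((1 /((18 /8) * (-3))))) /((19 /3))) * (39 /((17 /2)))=2100985155 /49742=42237.65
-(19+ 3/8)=-155/8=-19.38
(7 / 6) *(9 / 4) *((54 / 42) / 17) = 27 / 136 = 0.20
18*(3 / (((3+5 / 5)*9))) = 3 / 2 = 1.50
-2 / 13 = -0.15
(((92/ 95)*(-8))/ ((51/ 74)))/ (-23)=2368/ 4845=0.49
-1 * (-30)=30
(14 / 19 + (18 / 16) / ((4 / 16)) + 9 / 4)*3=1707 / 76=22.46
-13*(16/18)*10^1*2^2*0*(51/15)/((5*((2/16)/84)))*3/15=0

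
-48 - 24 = -72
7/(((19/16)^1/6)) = 672/19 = 35.37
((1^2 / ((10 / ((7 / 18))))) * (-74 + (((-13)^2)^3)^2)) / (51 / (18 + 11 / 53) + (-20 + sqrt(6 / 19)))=-9925645764676262501951 / 188213775156 - 30374063045358842005 * sqrt(114) / 188213775156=-54459095802.89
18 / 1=18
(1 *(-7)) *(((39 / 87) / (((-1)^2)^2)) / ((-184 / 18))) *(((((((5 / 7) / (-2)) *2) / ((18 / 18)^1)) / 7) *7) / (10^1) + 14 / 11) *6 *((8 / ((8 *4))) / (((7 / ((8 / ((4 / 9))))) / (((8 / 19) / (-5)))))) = -0.12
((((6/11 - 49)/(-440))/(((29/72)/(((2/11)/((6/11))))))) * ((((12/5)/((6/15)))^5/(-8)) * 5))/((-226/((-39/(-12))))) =5051241/793034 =6.37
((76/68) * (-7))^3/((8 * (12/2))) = -2352637/235824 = -9.98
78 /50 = 1.56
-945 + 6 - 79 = -1018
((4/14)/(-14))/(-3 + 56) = -1/2597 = -0.00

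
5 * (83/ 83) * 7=35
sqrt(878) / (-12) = -sqrt(878) / 12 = -2.47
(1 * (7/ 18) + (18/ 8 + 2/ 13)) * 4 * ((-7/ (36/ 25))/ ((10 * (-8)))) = 45745/ 67392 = 0.68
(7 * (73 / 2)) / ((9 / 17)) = 8687 / 18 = 482.61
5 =5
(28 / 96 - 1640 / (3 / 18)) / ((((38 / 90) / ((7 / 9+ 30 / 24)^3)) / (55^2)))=-587797311.34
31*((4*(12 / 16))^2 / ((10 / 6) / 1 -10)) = -837 / 25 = -33.48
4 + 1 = 5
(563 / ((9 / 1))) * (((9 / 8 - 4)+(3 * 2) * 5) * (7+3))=610855 / 36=16968.19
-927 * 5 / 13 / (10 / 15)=-13905 / 26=-534.81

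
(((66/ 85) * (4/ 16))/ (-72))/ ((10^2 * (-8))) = 11/ 3264000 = 0.00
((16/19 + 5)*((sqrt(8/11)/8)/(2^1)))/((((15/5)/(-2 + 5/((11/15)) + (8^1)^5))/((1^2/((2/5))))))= 66692685*sqrt(22)/36784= 8504.14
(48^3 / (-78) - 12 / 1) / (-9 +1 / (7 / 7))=4647 / 26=178.73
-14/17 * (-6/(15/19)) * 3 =1596/85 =18.78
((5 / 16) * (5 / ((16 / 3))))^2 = 5625 / 65536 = 0.09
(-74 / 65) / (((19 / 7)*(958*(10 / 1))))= -0.00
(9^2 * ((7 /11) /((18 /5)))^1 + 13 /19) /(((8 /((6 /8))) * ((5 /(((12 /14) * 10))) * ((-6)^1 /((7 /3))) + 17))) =18813 /207328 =0.09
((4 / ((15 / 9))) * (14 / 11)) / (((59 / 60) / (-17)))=-34272 / 649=-52.81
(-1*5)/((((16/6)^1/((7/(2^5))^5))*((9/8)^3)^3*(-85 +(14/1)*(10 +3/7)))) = -84035/15755099886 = -0.00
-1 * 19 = -19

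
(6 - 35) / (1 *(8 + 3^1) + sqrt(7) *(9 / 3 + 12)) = 319 / 1454 - 435 *sqrt(7) / 1454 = -0.57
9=9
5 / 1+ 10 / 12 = 35 / 6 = 5.83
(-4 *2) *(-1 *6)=48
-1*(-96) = 96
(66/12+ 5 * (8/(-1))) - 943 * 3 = -5727/2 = -2863.50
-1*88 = -88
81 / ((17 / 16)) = 1296 / 17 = 76.24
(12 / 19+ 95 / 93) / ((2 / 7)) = 20447 / 3534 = 5.79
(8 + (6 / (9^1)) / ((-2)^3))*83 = 7885 / 12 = 657.08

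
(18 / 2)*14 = 126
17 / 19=0.89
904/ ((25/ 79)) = 2856.64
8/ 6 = 4/ 3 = 1.33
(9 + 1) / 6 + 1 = 8 / 3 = 2.67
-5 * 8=-40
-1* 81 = -81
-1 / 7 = -0.14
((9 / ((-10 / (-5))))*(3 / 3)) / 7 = 9 / 14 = 0.64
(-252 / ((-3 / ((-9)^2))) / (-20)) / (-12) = 567 / 20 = 28.35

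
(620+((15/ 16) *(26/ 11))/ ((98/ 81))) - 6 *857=-38981933/ 8624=-4520.17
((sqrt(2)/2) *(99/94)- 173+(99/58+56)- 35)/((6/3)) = -8717/116+99 *sqrt(2)/376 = -74.77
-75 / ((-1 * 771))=25 / 257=0.10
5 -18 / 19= 77 / 19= 4.05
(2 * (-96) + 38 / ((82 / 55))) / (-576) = 6827 / 23616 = 0.29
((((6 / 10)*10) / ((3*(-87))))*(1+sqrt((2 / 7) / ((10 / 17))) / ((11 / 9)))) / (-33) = 2*sqrt(595) / 122815+2 / 2871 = 0.00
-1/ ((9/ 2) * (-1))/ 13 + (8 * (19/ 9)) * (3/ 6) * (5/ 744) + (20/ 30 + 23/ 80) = 894863/ 870480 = 1.03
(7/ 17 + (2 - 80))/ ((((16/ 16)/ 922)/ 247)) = -300381146/ 17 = -17669479.18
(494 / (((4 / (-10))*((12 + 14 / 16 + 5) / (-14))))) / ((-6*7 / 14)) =-10640 / 33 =-322.42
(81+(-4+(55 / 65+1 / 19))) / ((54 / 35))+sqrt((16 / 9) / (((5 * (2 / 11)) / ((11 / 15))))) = 22 * sqrt(6) / 45+673435 / 13338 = 51.69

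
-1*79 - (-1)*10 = -69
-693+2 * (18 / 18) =-691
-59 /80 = -0.74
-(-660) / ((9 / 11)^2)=26620 / 27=985.93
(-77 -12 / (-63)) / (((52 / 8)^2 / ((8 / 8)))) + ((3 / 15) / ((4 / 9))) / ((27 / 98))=-0.18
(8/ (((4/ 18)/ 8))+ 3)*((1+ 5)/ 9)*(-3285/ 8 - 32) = -343477/ 4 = -85869.25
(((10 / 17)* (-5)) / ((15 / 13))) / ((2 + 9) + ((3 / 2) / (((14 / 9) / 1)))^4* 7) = -11415040 / 76363779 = -0.15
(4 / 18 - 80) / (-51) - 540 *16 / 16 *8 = -1982162 / 459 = -4318.44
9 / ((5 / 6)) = 54 / 5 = 10.80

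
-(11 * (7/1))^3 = -456533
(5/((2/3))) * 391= 5865/2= 2932.50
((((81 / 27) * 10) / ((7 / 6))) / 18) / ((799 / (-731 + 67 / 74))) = -270135 / 206941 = -1.31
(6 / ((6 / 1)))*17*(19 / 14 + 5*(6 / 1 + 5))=13413 / 14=958.07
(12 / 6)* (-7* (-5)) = 70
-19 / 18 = -1.06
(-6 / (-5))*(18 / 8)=27 / 10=2.70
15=15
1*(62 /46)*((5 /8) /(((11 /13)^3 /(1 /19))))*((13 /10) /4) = 885391 /37225408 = 0.02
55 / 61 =0.90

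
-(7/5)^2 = -49/25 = -1.96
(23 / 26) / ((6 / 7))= 1.03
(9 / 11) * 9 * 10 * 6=4860 / 11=441.82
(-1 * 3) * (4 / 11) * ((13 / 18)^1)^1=-26 / 33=-0.79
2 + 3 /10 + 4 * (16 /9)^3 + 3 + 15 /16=1674491 /58320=28.71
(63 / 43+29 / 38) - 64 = -100935 / 1634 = -61.77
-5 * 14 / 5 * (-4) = 56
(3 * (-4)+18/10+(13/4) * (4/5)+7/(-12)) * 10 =-491/6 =-81.83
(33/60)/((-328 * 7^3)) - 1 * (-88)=198007029/2250080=88.00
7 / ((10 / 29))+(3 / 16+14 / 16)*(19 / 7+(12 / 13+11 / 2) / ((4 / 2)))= 774481 / 29120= 26.60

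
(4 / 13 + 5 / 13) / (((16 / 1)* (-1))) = -9 / 208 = -0.04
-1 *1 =-1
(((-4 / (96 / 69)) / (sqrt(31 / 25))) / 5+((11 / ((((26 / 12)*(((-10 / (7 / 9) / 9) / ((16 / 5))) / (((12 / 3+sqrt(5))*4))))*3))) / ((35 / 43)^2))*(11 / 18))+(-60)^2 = -7159328*sqrt(5) / 511875 - 23*sqrt(31) / 248+1814112688 / 511875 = 3512.26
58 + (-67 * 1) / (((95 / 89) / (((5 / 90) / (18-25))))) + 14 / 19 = 59.24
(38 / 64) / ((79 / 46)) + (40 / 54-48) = -1601065 / 34128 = -46.91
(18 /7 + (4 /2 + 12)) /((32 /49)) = 203 /8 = 25.38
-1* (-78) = 78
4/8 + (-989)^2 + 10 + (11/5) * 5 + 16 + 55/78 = 38148209/39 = 978159.21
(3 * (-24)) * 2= -144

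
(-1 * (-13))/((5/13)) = 169/5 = 33.80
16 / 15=1.07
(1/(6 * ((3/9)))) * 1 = 1/2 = 0.50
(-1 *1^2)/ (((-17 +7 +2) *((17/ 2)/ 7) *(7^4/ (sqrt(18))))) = 3 *sqrt(2)/ 23324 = 0.00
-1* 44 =-44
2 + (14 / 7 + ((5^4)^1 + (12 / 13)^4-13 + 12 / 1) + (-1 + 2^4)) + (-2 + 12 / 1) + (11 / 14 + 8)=264907969 / 399854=662.51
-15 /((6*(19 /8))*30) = -2 /57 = -0.04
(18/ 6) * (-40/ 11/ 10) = -12/ 11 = -1.09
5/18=0.28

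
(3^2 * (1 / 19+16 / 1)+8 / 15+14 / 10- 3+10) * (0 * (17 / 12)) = 0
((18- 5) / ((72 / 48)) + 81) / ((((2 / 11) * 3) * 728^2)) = 2959 / 9539712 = 0.00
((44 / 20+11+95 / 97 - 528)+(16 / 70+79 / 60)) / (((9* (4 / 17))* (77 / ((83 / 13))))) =-29447709689 / 1468106640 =-20.06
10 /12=5 /6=0.83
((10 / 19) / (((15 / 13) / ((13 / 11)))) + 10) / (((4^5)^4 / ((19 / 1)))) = 413 / 2267742732288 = 0.00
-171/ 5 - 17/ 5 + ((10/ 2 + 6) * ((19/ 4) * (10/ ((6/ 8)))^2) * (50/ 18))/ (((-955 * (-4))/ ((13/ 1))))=3883952/ 77355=50.21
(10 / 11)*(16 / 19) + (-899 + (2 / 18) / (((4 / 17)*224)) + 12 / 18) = -1512735647 / 1685376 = -897.57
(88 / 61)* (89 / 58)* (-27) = -105732 / 1769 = -59.77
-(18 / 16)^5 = -59049 / 32768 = -1.80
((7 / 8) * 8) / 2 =3.50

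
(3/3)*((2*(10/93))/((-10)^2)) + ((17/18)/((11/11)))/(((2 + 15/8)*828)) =706/288765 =0.00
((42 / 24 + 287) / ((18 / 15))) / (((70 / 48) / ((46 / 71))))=7590 / 71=106.90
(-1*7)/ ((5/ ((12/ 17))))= -0.99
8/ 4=2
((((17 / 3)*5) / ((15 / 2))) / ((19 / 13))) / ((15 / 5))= 442 / 513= 0.86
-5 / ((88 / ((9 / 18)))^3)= -5 / 5451776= -0.00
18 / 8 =2.25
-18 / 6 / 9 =-1 / 3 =-0.33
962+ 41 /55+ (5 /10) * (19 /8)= 963.93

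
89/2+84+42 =170.50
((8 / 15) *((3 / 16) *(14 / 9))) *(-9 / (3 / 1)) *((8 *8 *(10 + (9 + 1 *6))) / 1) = -2240 / 3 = -746.67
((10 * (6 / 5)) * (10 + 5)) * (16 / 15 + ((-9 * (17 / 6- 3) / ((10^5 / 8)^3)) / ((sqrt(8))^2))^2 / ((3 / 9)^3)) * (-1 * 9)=-84375000000000000000000019683 / 48828125000000000000000000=-1728.00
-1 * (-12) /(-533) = -12 /533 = -0.02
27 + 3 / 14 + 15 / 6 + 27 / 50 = 10589 / 350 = 30.25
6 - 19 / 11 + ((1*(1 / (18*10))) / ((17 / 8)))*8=36131 / 8415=4.29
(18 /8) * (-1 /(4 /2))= -9 /8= -1.12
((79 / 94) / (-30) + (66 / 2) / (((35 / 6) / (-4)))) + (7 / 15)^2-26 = -14342731 / 296100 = -48.44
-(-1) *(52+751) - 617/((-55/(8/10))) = 223293/275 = 811.97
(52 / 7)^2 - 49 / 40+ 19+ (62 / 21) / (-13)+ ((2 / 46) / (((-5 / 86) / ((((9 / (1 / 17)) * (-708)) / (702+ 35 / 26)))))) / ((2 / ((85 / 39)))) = 6373633390441 / 32150740440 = 198.24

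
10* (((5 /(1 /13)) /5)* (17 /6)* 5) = 5525 /3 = 1841.67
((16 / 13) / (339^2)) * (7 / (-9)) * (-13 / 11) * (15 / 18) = 280 / 34131537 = 0.00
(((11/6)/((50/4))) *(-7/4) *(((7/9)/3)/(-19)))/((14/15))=77/20520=0.00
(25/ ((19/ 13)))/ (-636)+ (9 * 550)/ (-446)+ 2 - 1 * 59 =-183580099/ 2694732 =-68.13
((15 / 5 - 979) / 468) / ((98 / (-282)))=11468 / 1911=6.00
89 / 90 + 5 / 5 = 179 / 90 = 1.99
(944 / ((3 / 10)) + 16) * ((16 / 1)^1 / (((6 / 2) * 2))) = 75904 / 9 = 8433.78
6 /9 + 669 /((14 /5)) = 10063 /42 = 239.60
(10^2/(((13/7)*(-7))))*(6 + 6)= -1200/13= -92.31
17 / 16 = 1.06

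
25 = 25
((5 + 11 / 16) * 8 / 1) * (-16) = -728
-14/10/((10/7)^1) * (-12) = 294/25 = 11.76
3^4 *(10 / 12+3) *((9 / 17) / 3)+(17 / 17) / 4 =3743 / 68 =55.04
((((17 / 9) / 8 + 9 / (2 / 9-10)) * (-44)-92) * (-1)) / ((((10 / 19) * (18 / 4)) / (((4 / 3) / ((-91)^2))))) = 42332 / 10061415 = 0.00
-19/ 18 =-1.06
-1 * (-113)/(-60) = -113/60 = -1.88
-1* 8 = -8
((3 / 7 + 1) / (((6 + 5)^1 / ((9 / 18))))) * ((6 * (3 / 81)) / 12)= 5 / 4158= 0.00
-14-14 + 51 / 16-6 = -30.81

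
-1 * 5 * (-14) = 70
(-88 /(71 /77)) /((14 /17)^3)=-594473 /3479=-170.87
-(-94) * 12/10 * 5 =564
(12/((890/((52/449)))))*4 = 1248/199805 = 0.01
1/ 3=0.33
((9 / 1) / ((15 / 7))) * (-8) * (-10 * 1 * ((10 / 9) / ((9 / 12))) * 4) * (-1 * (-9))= 17920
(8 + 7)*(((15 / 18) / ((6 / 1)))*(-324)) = -675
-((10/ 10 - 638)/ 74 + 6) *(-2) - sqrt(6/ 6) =-230/ 37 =-6.22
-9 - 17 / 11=-116 / 11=-10.55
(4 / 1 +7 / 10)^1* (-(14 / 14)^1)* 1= -47 / 10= -4.70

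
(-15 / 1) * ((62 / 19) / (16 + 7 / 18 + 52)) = -16740 / 23389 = -0.72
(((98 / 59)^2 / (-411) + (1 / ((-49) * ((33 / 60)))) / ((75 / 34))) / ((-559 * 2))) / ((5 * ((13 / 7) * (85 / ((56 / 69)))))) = 40329232 / 1863198844524875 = 0.00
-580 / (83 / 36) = -20880 / 83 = -251.57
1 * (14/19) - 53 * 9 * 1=-9049/19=-476.26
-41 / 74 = -0.55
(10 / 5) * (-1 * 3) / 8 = -3 / 4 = -0.75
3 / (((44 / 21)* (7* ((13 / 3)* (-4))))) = -27 / 2288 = -0.01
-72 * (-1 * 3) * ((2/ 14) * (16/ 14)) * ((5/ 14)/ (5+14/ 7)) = 4320/ 2401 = 1.80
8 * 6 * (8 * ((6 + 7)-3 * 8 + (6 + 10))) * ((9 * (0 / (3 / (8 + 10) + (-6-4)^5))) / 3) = 0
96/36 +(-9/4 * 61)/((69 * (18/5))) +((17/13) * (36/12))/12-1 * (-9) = 11.44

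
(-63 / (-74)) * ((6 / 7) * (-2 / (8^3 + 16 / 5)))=-135 / 47656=-0.00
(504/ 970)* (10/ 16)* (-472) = -14868/ 97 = -153.28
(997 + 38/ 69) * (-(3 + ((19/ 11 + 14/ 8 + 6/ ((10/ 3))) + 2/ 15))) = -382080881/ 45540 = -8390.01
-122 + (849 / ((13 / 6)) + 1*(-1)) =3495 / 13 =268.85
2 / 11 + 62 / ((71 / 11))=7644 / 781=9.79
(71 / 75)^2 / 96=5041 / 540000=0.01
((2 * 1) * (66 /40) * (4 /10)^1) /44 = 3 /100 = 0.03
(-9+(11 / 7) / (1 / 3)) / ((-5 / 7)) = 6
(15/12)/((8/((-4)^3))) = -10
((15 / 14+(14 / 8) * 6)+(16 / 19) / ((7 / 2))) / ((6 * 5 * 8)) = 0.05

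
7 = 7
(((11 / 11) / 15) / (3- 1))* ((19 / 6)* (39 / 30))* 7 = 1729 / 1800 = 0.96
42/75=14/25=0.56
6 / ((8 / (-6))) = -4.50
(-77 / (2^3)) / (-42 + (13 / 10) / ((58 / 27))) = 11165 / 48018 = 0.23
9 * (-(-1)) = 9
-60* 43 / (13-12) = -2580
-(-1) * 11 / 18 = 11 / 18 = 0.61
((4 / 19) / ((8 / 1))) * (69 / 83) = 69 / 3154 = 0.02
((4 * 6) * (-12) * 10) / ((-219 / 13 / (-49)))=-611520 / 73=-8376.99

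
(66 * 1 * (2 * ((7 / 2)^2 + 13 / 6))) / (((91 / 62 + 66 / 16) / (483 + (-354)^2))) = 3124741224 / 73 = 42804674.30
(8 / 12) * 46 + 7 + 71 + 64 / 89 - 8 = 27070 / 267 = 101.39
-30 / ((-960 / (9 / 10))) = 9 / 320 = 0.03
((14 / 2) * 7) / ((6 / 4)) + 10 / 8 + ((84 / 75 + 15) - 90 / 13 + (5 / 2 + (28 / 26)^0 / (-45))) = 533419 / 11700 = 45.59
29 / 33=0.88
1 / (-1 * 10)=-1 / 10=-0.10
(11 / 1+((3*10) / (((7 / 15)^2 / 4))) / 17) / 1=36163 / 833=43.41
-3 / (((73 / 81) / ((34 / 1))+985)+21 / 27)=-8262 / 2714905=-0.00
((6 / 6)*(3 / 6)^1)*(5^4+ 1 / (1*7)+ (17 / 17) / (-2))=8745 / 28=312.32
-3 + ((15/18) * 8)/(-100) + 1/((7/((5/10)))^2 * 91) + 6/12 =-686671/267540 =-2.57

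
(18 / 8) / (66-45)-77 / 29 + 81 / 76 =-5717 / 3857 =-1.48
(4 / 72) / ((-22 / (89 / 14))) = -89 / 5544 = -0.02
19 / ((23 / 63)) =1197 / 23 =52.04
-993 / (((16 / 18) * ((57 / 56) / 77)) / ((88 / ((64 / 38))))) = -17662491 / 4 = -4415622.75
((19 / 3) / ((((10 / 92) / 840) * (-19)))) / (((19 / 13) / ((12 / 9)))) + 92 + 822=-81854 / 57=-1436.04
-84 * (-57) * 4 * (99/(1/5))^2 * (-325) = -1525133610000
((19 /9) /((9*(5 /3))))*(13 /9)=247 /1215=0.20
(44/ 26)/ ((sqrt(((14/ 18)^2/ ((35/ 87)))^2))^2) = 400950/ 535717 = 0.75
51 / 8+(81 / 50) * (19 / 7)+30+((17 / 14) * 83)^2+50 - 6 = 100376817 / 9800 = 10242.53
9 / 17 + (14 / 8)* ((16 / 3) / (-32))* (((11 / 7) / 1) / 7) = 1325 / 2856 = 0.46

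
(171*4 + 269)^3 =865523177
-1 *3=-3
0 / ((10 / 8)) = 0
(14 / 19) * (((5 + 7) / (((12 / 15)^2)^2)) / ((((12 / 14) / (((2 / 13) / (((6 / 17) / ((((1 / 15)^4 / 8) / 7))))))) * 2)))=119 / 61461504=0.00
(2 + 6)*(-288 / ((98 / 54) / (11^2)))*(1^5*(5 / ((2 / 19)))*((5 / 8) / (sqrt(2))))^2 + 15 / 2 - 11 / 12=-39804307379 / 588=-67694400.30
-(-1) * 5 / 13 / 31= 5 / 403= 0.01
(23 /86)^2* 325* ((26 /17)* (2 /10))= 447005 /62866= 7.11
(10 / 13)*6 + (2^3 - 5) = 99 / 13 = 7.62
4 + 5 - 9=0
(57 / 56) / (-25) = -57 / 1400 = -0.04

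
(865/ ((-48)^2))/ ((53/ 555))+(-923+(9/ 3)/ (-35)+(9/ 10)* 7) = -260097745/ 284928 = -912.85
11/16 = 0.69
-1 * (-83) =83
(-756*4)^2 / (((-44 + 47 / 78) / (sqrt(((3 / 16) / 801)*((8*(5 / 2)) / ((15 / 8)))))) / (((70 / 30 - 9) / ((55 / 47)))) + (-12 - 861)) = -42386513781620736 / 3923095411903 - 554785209538560*sqrt(178) / 3923095411903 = -12691.07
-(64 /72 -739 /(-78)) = -2425 /234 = -10.36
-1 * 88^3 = -681472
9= 9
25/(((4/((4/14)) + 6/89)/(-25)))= -55625/1252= -44.43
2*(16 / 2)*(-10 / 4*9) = -360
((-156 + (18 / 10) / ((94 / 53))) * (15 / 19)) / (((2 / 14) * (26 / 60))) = -22945545 / 11609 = -1976.53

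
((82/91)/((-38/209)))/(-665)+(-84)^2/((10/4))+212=3034.41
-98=-98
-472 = -472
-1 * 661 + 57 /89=-58772 /89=-660.36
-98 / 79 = -1.24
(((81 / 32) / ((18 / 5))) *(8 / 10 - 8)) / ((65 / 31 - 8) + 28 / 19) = 47709 / 41744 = 1.14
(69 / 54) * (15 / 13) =115 / 78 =1.47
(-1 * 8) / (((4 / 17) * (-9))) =3.78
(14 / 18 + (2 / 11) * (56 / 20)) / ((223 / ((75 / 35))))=0.01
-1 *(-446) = 446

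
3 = 3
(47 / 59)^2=2209 / 3481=0.63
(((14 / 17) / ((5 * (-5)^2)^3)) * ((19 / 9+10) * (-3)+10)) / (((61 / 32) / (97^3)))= -32301322816 / 6076171875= -5.32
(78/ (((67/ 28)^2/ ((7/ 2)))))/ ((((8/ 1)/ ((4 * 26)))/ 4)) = 11129664/ 4489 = 2479.32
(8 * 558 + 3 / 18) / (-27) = -26785 / 162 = -165.34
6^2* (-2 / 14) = -36 / 7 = -5.14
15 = 15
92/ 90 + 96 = 4366/ 45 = 97.02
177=177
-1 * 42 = -42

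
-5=-5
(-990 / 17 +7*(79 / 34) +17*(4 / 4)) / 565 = -849 / 19210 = -0.04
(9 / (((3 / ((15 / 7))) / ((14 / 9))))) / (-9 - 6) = -2 / 3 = -0.67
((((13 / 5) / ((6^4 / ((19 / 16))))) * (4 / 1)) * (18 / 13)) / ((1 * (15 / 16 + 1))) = 19 / 2790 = 0.01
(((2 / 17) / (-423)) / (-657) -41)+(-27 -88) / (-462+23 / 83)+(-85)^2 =1300755101227445 / 181056515301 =7184.25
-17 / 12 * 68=-289 / 3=-96.33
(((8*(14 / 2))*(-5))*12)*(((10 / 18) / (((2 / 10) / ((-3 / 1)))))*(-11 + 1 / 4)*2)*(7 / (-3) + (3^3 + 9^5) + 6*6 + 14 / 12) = -106754165000 / 3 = -35584721666.67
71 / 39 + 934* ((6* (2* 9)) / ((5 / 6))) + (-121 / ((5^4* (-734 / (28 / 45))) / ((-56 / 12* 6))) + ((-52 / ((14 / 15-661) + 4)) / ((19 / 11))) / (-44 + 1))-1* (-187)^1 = 10061174238950614096 / 82988876221875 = 121235.21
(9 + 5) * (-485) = -6790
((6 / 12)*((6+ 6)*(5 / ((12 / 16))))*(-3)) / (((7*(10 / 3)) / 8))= -41.14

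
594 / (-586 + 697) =198 / 37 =5.35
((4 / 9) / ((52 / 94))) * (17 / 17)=0.80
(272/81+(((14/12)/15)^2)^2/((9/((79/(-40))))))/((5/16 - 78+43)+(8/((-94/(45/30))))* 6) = -3727805485087/39357634725000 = -0.09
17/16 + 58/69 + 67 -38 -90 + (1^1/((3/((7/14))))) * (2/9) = -586819/9936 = -59.06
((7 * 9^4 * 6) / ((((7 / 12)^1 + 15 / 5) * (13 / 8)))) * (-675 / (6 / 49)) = -145827410400 / 559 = -260871932.74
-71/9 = -7.89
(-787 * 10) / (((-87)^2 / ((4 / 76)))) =-7870 / 143811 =-0.05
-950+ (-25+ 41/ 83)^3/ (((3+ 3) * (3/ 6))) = -3348189418/ 571787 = -5855.66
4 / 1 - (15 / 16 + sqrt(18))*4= -16.72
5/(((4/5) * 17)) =25/68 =0.37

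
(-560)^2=313600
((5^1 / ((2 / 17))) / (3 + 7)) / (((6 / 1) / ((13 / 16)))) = 221 / 384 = 0.58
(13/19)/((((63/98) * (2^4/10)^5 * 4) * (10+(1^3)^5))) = 284375/123273216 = 0.00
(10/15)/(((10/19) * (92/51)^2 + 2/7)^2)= 39889880163/238960288562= 0.17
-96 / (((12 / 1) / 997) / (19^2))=-2879336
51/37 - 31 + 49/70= -10701/370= -28.92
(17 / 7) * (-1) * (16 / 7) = -272 / 49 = -5.55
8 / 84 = 2 / 21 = 0.10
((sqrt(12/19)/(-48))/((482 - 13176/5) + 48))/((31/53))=265 * sqrt(57)/148795536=0.00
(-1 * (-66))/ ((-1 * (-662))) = 33/ 331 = 0.10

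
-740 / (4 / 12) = -2220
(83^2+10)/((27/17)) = 117283/27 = 4343.81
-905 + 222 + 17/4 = -2715/4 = -678.75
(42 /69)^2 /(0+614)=98 /162403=0.00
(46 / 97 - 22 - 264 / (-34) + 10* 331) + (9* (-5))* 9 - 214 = 4414767 / 1649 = 2677.24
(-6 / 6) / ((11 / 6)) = -6 / 11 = -0.55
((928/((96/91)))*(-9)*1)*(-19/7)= 21489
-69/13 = -5.31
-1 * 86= -86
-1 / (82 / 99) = -99 / 82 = -1.21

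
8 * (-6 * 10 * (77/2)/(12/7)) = -10780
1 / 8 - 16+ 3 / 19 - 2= -2693 / 152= -17.72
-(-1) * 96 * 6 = 576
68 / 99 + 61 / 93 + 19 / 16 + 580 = 28604567 / 49104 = 582.53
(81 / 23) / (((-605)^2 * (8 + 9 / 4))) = 324 / 345161575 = 0.00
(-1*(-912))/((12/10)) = 760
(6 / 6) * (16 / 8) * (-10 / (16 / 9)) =-45 / 4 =-11.25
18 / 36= 1 / 2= 0.50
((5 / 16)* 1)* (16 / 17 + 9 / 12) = 575 / 1088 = 0.53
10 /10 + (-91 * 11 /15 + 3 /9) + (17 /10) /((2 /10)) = -569 /10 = -56.90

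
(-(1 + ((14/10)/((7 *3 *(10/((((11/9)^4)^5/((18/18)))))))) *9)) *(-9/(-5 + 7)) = 875377752583508822551/45028390589099736300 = 19.44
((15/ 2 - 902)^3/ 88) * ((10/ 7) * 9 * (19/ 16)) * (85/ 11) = -416117578114575/ 433664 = -959539131.94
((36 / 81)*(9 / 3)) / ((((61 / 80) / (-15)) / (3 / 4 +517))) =-828400 / 61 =-13580.33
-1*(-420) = 420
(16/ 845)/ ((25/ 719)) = 11504/ 21125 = 0.54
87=87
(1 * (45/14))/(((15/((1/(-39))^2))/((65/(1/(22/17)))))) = 55/4641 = 0.01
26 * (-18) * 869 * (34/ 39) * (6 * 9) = -19145808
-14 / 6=-7 / 3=-2.33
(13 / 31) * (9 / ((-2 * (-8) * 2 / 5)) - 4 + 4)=585 / 992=0.59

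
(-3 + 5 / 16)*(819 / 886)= -35217 / 14176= -2.48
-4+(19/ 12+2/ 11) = -295/ 132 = -2.23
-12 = -12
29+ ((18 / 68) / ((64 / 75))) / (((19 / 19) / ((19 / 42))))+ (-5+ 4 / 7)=752819 / 30464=24.71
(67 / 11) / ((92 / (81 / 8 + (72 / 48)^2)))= 0.82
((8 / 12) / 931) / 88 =1 / 122892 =0.00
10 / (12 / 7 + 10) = 35 / 41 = 0.85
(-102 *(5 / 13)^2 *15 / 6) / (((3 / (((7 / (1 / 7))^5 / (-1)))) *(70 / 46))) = 394456508425 / 169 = 2334062180.03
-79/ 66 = -1.20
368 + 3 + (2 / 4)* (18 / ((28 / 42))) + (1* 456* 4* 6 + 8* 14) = 22881 / 2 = 11440.50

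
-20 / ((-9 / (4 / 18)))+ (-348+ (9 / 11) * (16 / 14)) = -2161564 / 6237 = -346.57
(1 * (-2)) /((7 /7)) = -2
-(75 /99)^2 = -625 /1089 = -0.57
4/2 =2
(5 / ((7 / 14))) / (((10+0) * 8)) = 1 / 8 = 0.12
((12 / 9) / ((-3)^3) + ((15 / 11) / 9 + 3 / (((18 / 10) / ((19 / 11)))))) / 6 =1328 / 2673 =0.50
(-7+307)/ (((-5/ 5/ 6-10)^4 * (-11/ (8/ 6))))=-518400/ 152304251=-0.00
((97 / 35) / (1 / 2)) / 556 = 97 / 9730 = 0.01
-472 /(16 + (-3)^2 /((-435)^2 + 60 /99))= -2947378040 /99911417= -29.50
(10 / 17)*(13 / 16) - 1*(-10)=10.48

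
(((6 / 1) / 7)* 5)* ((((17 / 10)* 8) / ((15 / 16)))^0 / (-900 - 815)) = -6 / 2401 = -0.00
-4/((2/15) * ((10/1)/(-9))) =27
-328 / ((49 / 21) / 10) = -9840 / 7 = -1405.71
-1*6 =-6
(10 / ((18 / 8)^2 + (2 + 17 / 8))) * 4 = 640 / 147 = 4.35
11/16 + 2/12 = 41/48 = 0.85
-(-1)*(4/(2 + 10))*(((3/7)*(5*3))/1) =15/7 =2.14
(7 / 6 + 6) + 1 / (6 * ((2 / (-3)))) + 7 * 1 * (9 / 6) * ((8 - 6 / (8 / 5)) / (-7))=13 / 24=0.54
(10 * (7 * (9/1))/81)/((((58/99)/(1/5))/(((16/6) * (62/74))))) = 19096/3219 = 5.93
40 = 40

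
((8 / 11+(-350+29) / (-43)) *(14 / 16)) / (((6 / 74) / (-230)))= -115416875 / 5676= -20334.19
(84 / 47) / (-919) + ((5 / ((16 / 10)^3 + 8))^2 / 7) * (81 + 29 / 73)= 50078435949347 / 25229454245856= 1.98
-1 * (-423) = 423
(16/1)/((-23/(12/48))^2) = 1/529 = 0.00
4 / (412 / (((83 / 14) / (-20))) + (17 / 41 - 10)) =-0.00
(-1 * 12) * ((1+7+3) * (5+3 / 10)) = -3498 / 5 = -699.60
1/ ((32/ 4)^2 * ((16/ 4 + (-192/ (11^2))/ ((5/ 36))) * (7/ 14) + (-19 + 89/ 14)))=-4235/ 4432928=-0.00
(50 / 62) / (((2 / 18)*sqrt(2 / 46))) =34.81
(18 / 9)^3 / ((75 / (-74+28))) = -368 / 75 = -4.91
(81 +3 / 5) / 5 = 408 / 25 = 16.32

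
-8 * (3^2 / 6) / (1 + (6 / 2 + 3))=-12 / 7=-1.71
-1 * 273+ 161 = -112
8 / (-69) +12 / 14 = 358 / 483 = 0.74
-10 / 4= -5 / 2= -2.50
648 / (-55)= -648 / 55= -11.78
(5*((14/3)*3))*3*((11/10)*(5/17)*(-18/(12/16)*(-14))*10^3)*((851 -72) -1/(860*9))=12999513604000/731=17783192344.73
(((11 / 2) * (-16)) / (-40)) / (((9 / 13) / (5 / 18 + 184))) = 585.59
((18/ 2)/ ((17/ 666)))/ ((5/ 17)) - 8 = 5954/ 5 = 1190.80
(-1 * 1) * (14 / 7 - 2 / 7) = -12 / 7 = -1.71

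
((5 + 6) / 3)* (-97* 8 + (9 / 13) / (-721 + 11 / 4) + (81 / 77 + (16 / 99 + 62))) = -18448974337 / 7058961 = -2613.55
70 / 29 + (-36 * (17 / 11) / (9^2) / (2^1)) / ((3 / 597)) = -189284 / 2871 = -65.93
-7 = -7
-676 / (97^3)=-676 / 912673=-0.00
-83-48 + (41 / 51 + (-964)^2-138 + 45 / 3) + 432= 47403215 / 51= 929474.80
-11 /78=-0.14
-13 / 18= -0.72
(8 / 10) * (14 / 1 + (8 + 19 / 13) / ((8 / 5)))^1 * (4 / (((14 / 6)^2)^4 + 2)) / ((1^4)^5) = 27175662 / 375564995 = 0.07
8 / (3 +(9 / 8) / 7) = 448 / 177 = 2.53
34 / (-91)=-34 / 91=-0.37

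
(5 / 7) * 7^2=35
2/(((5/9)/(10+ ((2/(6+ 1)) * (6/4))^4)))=433638/12005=36.12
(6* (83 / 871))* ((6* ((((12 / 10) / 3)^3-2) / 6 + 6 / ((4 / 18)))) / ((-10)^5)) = -0.00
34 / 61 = 0.56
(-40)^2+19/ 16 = 25619/ 16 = 1601.19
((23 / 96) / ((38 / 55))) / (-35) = -253 / 25536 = -0.01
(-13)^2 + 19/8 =1371/8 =171.38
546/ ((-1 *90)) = -91/ 15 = -6.07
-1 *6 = -6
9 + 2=11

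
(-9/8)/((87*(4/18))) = -27/464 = -0.06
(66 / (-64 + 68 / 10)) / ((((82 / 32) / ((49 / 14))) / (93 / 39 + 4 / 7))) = -32280 / 6929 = -4.66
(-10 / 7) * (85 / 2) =-425 / 7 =-60.71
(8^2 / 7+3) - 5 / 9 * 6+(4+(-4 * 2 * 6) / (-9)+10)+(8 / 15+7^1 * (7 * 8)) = 44171 / 105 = 420.68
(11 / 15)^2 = 121 / 225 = 0.54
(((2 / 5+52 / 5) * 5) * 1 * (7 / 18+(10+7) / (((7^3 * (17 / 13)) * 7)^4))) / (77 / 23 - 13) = -26287015450052228047 / 12082230703745278762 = -2.18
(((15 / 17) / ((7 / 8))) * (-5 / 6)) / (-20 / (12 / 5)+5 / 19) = 285 / 2737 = 0.10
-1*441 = -441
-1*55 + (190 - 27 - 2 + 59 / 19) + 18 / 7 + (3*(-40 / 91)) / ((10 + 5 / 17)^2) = 1182538341 / 10590125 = 111.66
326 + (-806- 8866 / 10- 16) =-6913 / 5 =-1382.60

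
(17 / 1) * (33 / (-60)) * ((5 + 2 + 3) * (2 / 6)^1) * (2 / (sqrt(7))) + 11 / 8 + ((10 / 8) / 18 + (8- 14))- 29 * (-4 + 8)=-1085 / 9- 187 * sqrt(7) / 21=-144.12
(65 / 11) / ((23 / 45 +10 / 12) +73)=5850 / 73601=0.08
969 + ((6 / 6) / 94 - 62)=85259 / 94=907.01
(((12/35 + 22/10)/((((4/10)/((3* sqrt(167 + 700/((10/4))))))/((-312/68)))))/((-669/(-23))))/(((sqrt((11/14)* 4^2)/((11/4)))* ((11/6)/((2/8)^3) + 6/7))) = -239499* sqrt(68838)/150548192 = -0.42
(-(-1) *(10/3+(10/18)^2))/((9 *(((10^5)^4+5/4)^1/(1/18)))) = 118/524880000000000000006561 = 0.00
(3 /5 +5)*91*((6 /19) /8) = 1911 /95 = 20.12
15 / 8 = 1.88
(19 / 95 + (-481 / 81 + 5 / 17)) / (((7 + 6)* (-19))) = 37483 / 1700595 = 0.02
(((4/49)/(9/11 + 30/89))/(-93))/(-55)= 356/25769835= 0.00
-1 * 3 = -3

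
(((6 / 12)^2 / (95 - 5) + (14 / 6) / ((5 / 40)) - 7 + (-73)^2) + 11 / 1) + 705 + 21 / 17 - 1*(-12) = 37147817 / 6120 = 6069.90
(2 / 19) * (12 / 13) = 24 / 247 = 0.10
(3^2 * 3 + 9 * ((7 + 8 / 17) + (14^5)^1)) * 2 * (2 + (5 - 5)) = 329154696 / 17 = 19362040.94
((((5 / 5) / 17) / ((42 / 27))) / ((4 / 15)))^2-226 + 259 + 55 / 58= 892784813 / 26282816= 33.97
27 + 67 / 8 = 283 / 8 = 35.38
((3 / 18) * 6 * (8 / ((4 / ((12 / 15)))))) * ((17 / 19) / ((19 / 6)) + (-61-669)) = -2107424 / 1805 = -1167.55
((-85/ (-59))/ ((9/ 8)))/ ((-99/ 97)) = -65960/ 52569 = -1.25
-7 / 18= -0.39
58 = 58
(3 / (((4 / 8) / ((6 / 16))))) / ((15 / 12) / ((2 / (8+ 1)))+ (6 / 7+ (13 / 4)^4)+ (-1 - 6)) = 448 / 22111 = 0.02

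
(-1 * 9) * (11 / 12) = -8.25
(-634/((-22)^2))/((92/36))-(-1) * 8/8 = 2713/5566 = 0.49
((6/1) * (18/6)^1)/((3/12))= 72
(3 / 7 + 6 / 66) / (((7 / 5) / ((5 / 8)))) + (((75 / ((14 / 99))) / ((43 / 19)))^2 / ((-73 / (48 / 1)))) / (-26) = 1313761608875 / 945783839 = 1389.07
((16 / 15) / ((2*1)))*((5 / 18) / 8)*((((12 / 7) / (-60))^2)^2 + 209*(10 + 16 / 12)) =10663441253 / 243101250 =43.86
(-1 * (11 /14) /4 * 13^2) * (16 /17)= -3718 /119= -31.24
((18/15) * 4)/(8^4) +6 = 6.00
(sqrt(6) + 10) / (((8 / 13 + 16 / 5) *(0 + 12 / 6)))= 1.63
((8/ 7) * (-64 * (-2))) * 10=10240/ 7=1462.86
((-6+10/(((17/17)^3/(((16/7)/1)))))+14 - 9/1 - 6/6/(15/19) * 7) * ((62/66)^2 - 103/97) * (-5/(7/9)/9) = 1.66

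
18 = 18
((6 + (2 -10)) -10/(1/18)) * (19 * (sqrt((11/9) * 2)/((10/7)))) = -12103 * sqrt(22)/15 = -3784.54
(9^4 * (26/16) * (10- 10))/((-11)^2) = 0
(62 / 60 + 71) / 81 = 2161 / 2430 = 0.89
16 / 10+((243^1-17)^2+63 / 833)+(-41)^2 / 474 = 14406437053 / 282030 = 51081.22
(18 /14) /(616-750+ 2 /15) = -135 /14056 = -0.01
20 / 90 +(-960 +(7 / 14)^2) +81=-31627 / 36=-878.53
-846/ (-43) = 846/ 43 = 19.67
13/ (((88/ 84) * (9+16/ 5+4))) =455/ 594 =0.77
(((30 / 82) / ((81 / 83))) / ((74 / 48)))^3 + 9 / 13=23380541348693 / 33084732149001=0.71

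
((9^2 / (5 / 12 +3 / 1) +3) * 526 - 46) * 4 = 2296336 / 41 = 56008.20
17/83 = 0.20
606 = 606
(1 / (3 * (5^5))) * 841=841 / 9375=0.09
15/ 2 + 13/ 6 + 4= 41/ 3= 13.67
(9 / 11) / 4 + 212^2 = 1977545 / 44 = 44944.20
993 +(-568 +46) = 471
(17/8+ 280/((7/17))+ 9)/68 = 5529/544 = 10.16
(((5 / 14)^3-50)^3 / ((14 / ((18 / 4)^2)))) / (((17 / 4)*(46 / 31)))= -28591.33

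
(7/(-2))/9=-7/18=-0.39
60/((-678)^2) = 5/38307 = 0.00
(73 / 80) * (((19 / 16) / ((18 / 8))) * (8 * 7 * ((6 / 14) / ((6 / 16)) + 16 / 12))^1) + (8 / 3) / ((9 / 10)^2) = 170279 / 2430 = 70.07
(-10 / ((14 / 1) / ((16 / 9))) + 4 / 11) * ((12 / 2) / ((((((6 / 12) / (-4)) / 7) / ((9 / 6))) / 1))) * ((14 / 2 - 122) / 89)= -577760 / 979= -590.15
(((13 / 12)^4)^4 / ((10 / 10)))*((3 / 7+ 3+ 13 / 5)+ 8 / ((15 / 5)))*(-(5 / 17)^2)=-3037626820921215974165 / 1122062567233976008704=-2.71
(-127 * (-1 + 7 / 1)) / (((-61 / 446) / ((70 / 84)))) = 283210 / 61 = 4642.79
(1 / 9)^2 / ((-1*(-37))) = 1 / 2997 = 0.00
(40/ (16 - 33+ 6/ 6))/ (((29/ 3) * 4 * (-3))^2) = -5/ 26912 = -0.00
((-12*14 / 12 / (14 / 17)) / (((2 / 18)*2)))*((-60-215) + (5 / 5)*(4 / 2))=41769 / 2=20884.50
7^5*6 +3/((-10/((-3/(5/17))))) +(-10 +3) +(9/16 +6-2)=40337049/400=100842.62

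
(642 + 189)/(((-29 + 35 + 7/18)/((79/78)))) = 196947/1495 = 131.74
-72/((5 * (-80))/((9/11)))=81/550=0.15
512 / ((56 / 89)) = 5696 / 7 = 813.71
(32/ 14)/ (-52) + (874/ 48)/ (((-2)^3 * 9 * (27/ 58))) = -1246555/ 2122848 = -0.59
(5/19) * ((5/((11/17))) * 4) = 1700/209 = 8.13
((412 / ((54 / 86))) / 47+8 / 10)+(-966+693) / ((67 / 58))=-94191778 / 425115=-221.57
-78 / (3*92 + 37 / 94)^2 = -689208 / 675012361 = -0.00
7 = 7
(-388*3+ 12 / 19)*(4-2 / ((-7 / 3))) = -5650.65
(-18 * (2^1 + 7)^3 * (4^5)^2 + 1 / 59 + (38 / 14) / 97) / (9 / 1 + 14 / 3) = -1653647685446376 / 1642501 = -1006786410.14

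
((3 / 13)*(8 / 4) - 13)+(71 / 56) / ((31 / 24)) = -32602 / 2821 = -11.56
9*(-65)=-585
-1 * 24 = -24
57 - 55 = 2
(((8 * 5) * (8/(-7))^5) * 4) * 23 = -120586240/16807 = -7174.76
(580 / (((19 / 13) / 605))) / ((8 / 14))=7982975 / 19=420156.58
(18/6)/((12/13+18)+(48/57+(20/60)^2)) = 6669/44185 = 0.15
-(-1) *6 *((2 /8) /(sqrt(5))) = 3 *sqrt(5) /10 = 0.67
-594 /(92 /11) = -3267 /46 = -71.02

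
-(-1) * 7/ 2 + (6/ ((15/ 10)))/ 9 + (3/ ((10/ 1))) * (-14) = -23/ 90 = -0.26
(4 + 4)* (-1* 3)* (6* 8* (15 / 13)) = -17280 / 13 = -1329.23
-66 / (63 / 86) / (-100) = 473 / 525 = 0.90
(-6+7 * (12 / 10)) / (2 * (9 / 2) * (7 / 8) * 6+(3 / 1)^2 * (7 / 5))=0.04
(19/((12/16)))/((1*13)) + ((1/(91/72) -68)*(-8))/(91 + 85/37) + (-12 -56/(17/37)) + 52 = -297067052/4005183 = -74.17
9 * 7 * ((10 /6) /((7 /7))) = 105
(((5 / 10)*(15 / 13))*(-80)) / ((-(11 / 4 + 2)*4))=600 / 247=2.43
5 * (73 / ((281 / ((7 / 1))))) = 2555 / 281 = 9.09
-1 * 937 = -937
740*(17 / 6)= 6290 / 3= 2096.67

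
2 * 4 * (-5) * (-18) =720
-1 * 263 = -263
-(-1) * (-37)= -37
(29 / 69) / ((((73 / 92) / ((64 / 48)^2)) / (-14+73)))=109504 / 1971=55.56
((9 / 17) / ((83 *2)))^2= 81 / 7963684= 0.00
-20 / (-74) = 10 / 37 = 0.27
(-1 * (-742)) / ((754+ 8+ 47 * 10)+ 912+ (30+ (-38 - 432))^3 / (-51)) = 18921 / 42646672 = 0.00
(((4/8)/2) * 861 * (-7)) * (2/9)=-334.83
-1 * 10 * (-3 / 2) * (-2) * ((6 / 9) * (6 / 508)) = -30 / 127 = -0.24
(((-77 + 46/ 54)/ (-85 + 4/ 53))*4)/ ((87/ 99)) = 4794592/ 1174761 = 4.08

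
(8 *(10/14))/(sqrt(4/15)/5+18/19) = 641250/105049 - 18050 *sqrt(15)/105049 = 5.44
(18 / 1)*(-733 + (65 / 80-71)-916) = -247563 / 8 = -30945.38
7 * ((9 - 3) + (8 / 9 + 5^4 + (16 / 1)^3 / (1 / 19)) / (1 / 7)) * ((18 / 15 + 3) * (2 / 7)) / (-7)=-9884794 / 15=-658986.27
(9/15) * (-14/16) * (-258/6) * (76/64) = 17157/640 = 26.81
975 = 975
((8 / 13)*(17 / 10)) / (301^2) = 68 / 5889065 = 0.00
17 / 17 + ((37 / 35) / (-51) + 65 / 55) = 42433 / 19635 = 2.16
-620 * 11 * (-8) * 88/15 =960256/3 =320085.33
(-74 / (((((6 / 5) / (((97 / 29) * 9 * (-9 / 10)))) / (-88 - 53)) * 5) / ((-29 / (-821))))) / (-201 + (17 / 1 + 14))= 13663323 / 1395700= 9.79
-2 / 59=-0.03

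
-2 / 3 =-0.67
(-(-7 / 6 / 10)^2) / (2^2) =-49 / 14400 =-0.00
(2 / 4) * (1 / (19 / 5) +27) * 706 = 182854 / 19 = 9623.89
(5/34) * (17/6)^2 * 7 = 8.26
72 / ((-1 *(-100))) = 0.72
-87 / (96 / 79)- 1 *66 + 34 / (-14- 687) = -3087591 / 22432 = -137.64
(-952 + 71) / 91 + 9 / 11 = -8.86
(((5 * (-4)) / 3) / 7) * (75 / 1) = -500 / 7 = -71.43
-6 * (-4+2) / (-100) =-3 / 25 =-0.12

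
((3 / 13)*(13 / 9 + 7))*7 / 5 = 532 / 195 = 2.73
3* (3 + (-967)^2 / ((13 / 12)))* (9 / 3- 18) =-504949815 / 13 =-38842293.46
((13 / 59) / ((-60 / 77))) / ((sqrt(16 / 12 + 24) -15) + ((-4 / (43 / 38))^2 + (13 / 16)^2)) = -112139298439168* sqrt(57) / 13046201054837985 -20683430063296 / 869746736989199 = -0.09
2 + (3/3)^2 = 3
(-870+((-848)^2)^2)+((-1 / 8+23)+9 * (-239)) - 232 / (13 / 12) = 53779498198787 / 104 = 517110559603.72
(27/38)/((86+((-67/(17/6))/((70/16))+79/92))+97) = 738990/185602507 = 0.00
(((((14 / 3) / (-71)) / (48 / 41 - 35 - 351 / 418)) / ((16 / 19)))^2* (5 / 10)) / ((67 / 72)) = 1298863664329 / 476929216146311212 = 0.00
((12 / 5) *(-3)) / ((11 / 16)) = -576 / 55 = -10.47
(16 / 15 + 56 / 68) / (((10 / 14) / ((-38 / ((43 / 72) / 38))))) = -116929344 / 18275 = -6398.32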